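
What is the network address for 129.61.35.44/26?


IP:   10000001.00111101.00100011.00101100
Mask: 11111111.11111111.11111111.11000000
AND operation:
Net:  10000001.00111101.00100011.00000000
Network: 129.61.35.0/26


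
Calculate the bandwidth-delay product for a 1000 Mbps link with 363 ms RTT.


BDP = bandwidth * RTT
= 1000 Mbps * 363 ms
= 1000 * 1e6 * 363 / 1000 bits
= 363000000 bits
= 45375000 bytes
= 44311.5234 KB
BDP = 363000000 bits (45375000 bytes)


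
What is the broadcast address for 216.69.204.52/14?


Network: 216.68.0.0/14
Host bits = 18
Set all host bits to 1:
Broadcast: 216.71.255.255


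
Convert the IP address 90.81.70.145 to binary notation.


90 = 01011010
81 = 01010001
70 = 01000110
145 = 10010001
Binary: 01011010.01010001.01000110.10010001


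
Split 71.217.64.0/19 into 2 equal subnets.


New prefix = 19 + 1 = 20
Each subnet has 4096 addresses
  71.217.64.0/20
  71.217.80.0/20
Subnets: 71.217.64.0/20, 71.217.80.0/20


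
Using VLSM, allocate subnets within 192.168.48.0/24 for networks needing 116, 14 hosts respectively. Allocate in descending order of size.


116 hosts -> /25 (126 usable): 192.168.48.0/25
14 hosts -> /28 (14 usable): 192.168.48.128/28
Allocation: 192.168.48.0/25 (116 hosts, 126 usable); 192.168.48.128/28 (14 hosts, 14 usable)


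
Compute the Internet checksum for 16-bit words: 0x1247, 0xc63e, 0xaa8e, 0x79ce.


Sum all words (with carry folding):
+ 0x1247 = 0x1247
+ 0xc63e = 0xd885
+ 0xaa8e = 0x8314
+ 0x79ce = 0xfce2
One's complement: ~0xfce2
Checksum = 0x031d


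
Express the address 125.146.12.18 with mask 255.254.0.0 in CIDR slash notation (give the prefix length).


Binary: 11111111.11111110.00000000.00000000
Count leading 1s
Prefix: /15


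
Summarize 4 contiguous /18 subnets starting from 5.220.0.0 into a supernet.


Original prefix: /18
Number of subnets: 4 = 2^2
New prefix = 18 - 2 = 16
Supernet: 5.220.0.0/16


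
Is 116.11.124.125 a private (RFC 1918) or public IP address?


RFC 1918 private ranges:
  10.0.0.0/8 (10.0.0.0 - 10.255.255.255)
  172.16.0.0/12 (172.16.0.0 - 172.31.255.255)
  192.168.0.0/16 (192.168.0.0 - 192.168.255.255)
Public (not in any RFC 1918 range)


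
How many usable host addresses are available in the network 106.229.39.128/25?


Host bits = 32 - 25 = 7
Total addresses = 2^7 = 128
Usable = total - 2 (network and broadcast)
Usable hosts: 126


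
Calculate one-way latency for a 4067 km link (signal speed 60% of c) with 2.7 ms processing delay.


Speed = 0.6 * 3e5 km/s = 180000 km/s
Propagation delay = 4067 / 180000 = 0.0226 s = 22.5944 ms
Processing delay = 2.7 ms
Total one-way latency = 25.2944 ms


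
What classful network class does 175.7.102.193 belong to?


First octet: 175
Binary: 10101111
10xxxxxx -> Class B (128-191)
Class B, default mask 255.255.0.0 (/16)


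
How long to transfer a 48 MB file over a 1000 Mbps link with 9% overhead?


Effective throughput = 1000 * (1 - 9/100) = 910 Mbps
File size in Mb = 48 * 8 = 384 Mb
Time = 384 / 910
Time = 0.422 seconds


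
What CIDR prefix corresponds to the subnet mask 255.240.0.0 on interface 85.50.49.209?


Binary: 11111111.11110000.00000000.00000000
Count leading 1s
Prefix: /12


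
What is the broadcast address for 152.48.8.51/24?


Network: 152.48.8.0/24
Host bits = 8
Set all host bits to 1:
Broadcast: 152.48.8.255


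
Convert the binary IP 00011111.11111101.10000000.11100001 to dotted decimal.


00011111 = 31
11111101 = 253
10000000 = 128
11100001 = 225
IP: 31.253.128.225


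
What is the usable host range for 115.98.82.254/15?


Network: 115.98.0.0
Broadcast: 115.99.255.255
First usable = network + 1
Last usable = broadcast - 1
Range: 115.98.0.1 to 115.99.255.254


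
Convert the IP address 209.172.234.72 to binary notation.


209 = 11010001
172 = 10101100
234 = 11101010
72 = 01001000
Binary: 11010001.10101100.11101010.01001000


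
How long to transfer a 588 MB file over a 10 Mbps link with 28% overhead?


Effective throughput = 10 * (1 - 28/100) = 7.2 Mbps
File size in Mb = 588 * 8 = 4704 Mb
Time = 4704 / 7.2
Time = 653.3333 seconds


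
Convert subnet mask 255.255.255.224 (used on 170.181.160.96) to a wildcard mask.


Subnet mask: 255.255.255.224
Wildcard = 255.255.255.255 - subnet mask
255 - 255 = 0
255 - 255 = 0
255 - 255 = 0
255 - 224 = 31
Wildcard: 0.0.0.31


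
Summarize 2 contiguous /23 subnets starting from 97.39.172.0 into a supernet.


Original prefix: /23
Number of subnets: 2 = 2^1
New prefix = 23 - 1 = 22
Supernet: 97.39.172.0/22


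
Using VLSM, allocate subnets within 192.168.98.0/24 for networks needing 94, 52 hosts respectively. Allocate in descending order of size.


94 hosts -> /25 (126 usable): 192.168.98.0/25
52 hosts -> /26 (62 usable): 192.168.98.128/26
Allocation: 192.168.98.0/25 (94 hosts, 126 usable); 192.168.98.128/26 (52 hosts, 62 usable)


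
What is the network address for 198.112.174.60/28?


IP:   11000110.01110000.10101110.00111100
Mask: 11111111.11111111.11111111.11110000
AND operation:
Net:  11000110.01110000.10101110.00110000
Network: 198.112.174.48/28


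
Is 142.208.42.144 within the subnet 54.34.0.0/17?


Subnet network: 54.34.0.0
Test IP AND mask: 142.208.0.0
No, 142.208.42.144 is not in 54.34.0.0/17


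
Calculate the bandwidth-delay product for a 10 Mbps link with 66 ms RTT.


BDP = bandwidth * RTT
= 10 Mbps * 66 ms
= 10 * 1e6 * 66 / 1000 bits
= 660000 bits
= 82500 bytes
= 80.5664 KB
BDP = 660000 bits (82500 bytes)


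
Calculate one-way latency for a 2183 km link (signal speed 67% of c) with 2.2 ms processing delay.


Speed = 0.67 * 3e5 km/s = 201000 km/s
Propagation delay = 2183 / 201000 = 0.0109 s = 10.8607 ms
Processing delay = 2.2 ms
Total one-way latency = 13.0607 ms


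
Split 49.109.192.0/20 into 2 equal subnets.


New prefix = 20 + 1 = 21
Each subnet has 2048 addresses
  49.109.192.0/21
  49.109.200.0/21
Subnets: 49.109.192.0/21, 49.109.200.0/21


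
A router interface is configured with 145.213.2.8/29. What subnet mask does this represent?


/29 means 29 network bits, 3 host bits
Binary: 11111111111111111111111111111000
Mask: 255.255.255.248


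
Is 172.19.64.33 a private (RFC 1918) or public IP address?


RFC 1918 private ranges:
  10.0.0.0/8 (10.0.0.0 - 10.255.255.255)
  172.16.0.0/12 (172.16.0.0 - 172.31.255.255)
  192.168.0.0/16 (192.168.0.0 - 192.168.255.255)
Private (in 172.16.0.0/12)


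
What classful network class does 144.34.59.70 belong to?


First octet: 144
Binary: 10010000
10xxxxxx -> Class B (128-191)
Class B, default mask 255.255.0.0 (/16)


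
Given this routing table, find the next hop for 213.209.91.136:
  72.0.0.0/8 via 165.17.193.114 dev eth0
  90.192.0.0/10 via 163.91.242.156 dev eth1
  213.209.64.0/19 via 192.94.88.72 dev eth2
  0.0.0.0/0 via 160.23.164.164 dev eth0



Longest prefix match for 213.209.91.136:
  /8 72.0.0.0: no
  /10 90.192.0.0: no
  /19 213.209.64.0: MATCH
  /0 0.0.0.0: MATCH
Selected: next-hop 192.94.88.72 via eth2 (matched /19)


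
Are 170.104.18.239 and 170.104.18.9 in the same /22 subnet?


Mask: 255.255.252.0
170.104.18.239 AND mask = 170.104.16.0
170.104.18.9 AND mask = 170.104.16.0
Yes, same subnet (170.104.16.0)


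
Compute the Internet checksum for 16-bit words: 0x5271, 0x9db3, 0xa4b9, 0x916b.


Sum all words (with carry folding):
+ 0x5271 = 0x5271
+ 0x9db3 = 0xf024
+ 0xa4b9 = 0x94de
+ 0x916b = 0x264a
One's complement: ~0x264a
Checksum = 0xd9b5


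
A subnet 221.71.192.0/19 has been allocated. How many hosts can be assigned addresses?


Host bits = 32 - 19 = 13
Total addresses = 2^13 = 8192
Usable = total - 2 (network and broadcast)
Usable hosts: 8190


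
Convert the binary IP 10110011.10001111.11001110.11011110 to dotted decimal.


10110011 = 179
10001111 = 143
11001110 = 206
11011110 = 222
IP: 179.143.206.222


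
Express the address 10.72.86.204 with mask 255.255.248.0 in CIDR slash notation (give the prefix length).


Binary: 11111111.11111111.11111000.00000000
Count leading 1s
Prefix: /21


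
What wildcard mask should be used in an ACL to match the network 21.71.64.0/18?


Subnet mask: 255.255.192.0
Wildcard = 255.255.255.255 - subnet mask
255 - 255 = 0
255 - 255 = 0
255 - 192 = 63
255 - 0 = 255
Wildcard: 0.0.63.255


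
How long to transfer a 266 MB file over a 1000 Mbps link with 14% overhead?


Effective throughput = 1000 * (1 - 14/100) = 860 Mbps
File size in Mb = 266 * 8 = 2128 Mb
Time = 2128 / 860
Time = 2.4744 seconds


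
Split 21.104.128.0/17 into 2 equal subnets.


New prefix = 17 + 1 = 18
Each subnet has 16384 addresses
  21.104.128.0/18
  21.104.192.0/18
Subnets: 21.104.128.0/18, 21.104.192.0/18


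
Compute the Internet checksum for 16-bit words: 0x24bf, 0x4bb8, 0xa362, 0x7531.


Sum all words (with carry folding):
+ 0x24bf = 0x24bf
+ 0x4bb8 = 0x7077
+ 0xa362 = 0x13da
+ 0x7531 = 0x890b
One's complement: ~0x890b
Checksum = 0x76f4


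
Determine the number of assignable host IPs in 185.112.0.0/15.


Host bits = 32 - 15 = 17
Total addresses = 2^17 = 131072
Usable = total - 2 (network and broadcast)
Usable hosts: 131070


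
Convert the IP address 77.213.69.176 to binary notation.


77 = 01001101
213 = 11010101
69 = 01000101
176 = 10110000
Binary: 01001101.11010101.01000101.10110000


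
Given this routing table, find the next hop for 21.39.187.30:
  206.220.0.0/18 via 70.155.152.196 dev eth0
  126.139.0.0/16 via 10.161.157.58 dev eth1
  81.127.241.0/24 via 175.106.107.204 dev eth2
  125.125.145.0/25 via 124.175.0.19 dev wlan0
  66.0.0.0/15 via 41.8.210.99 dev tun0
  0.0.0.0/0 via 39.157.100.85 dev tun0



Longest prefix match for 21.39.187.30:
  /18 206.220.0.0: no
  /16 126.139.0.0: no
  /24 81.127.241.0: no
  /25 125.125.145.0: no
  /15 66.0.0.0: no
  /0 0.0.0.0: MATCH
Selected: next-hop 39.157.100.85 via tun0 (matched /0)


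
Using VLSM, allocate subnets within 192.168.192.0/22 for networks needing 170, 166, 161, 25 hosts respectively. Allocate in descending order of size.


170 hosts -> /24 (254 usable): 192.168.192.0/24
166 hosts -> /24 (254 usable): 192.168.193.0/24
161 hosts -> /24 (254 usable): 192.168.194.0/24
25 hosts -> /27 (30 usable): 192.168.195.0/27
Allocation: 192.168.192.0/24 (170 hosts, 254 usable); 192.168.193.0/24 (166 hosts, 254 usable); 192.168.194.0/24 (161 hosts, 254 usable); 192.168.195.0/27 (25 hosts, 30 usable)


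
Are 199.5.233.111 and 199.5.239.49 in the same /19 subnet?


Mask: 255.255.224.0
199.5.233.111 AND mask = 199.5.224.0
199.5.239.49 AND mask = 199.5.224.0
Yes, same subnet (199.5.224.0)


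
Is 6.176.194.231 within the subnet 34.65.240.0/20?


Subnet network: 34.65.240.0
Test IP AND mask: 6.176.192.0
No, 6.176.194.231 is not in 34.65.240.0/20


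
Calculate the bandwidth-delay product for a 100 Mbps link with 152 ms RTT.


BDP = bandwidth * RTT
= 100 Mbps * 152 ms
= 100 * 1e6 * 152 / 1000 bits
= 15200000 bits
= 1900000 bytes
= 1855.4688 KB
BDP = 15200000 bits (1900000 bytes)


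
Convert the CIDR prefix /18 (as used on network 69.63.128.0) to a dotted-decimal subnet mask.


/18 means 18 network bits, 14 host bits
Binary: 11111111111111111100000000000000
Mask: 255.255.192.0


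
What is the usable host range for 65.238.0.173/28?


Network: 65.238.0.160
Broadcast: 65.238.0.175
First usable = network + 1
Last usable = broadcast - 1
Range: 65.238.0.161 to 65.238.0.174


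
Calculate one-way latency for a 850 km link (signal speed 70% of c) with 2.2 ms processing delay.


Speed = 0.7 * 3e5 km/s = 210000 km/s
Propagation delay = 850 / 210000 = 0.004 s = 4.0476 ms
Processing delay = 2.2 ms
Total one-way latency = 6.2476 ms


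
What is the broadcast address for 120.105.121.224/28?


Network: 120.105.121.224/28
Host bits = 4
Set all host bits to 1:
Broadcast: 120.105.121.239


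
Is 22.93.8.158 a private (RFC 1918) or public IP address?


RFC 1918 private ranges:
  10.0.0.0/8 (10.0.0.0 - 10.255.255.255)
  172.16.0.0/12 (172.16.0.0 - 172.31.255.255)
  192.168.0.0/16 (192.168.0.0 - 192.168.255.255)
Public (not in any RFC 1918 range)


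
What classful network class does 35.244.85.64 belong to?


First octet: 35
Binary: 00100011
0xxxxxxx -> Class A (1-126)
Class A, default mask 255.0.0.0 (/8)


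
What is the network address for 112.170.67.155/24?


IP:   01110000.10101010.01000011.10011011
Mask: 11111111.11111111.11111111.00000000
AND operation:
Net:  01110000.10101010.01000011.00000000
Network: 112.170.67.0/24


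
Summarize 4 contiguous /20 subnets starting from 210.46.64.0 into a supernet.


Original prefix: /20
Number of subnets: 4 = 2^2
New prefix = 20 - 2 = 18
Supernet: 210.46.64.0/18


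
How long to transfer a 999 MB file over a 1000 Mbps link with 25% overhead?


Effective throughput = 1000 * (1 - 25/100) = 750 Mbps
File size in Mb = 999 * 8 = 7992 Mb
Time = 7992 / 750
Time = 10.656 seconds


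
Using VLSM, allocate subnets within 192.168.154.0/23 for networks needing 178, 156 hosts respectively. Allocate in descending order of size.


178 hosts -> /24 (254 usable): 192.168.154.0/24
156 hosts -> /24 (254 usable): 192.168.155.0/24
Allocation: 192.168.154.0/24 (178 hosts, 254 usable); 192.168.155.0/24 (156 hosts, 254 usable)


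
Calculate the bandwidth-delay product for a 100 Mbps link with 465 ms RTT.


BDP = bandwidth * RTT
= 100 Mbps * 465 ms
= 100 * 1e6 * 465 / 1000 bits
= 46500000 bits
= 5812500 bytes
= 5676.2695 KB
BDP = 46500000 bits (5812500 bytes)


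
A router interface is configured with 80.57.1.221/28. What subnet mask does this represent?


/28 means 28 network bits, 4 host bits
Binary: 11111111111111111111111111110000
Mask: 255.255.255.240


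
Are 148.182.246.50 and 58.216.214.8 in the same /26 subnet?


Mask: 255.255.255.192
148.182.246.50 AND mask = 148.182.246.0
58.216.214.8 AND mask = 58.216.214.0
No, different subnets (148.182.246.0 vs 58.216.214.0)


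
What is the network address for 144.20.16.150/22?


IP:   10010000.00010100.00010000.10010110
Mask: 11111111.11111111.11111100.00000000
AND operation:
Net:  10010000.00010100.00010000.00000000
Network: 144.20.16.0/22


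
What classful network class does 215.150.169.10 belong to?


First octet: 215
Binary: 11010111
110xxxxx -> Class C (192-223)
Class C, default mask 255.255.255.0 (/24)


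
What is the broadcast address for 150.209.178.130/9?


Network: 150.128.0.0/9
Host bits = 23
Set all host bits to 1:
Broadcast: 150.255.255.255


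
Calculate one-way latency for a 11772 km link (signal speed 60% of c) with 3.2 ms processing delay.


Speed = 0.6 * 3e5 km/s = 180000 km/s
Propagation delay = 11772 / 180000 = 0.0654 s = 65.4 ms
Processing delay = 3.2 ms
Total one-way latency = 68.6 ms


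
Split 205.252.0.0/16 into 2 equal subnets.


New prefix = 16 + 1 = 17
Each subnet has 32768 addresses
  205.252.0.0/17
  205.252.128.0/17
Subnets: 205.252.0.0/17, 205.252.128.0/17


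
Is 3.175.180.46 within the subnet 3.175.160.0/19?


Subnet network: 3.175.160.0
Test IP AND mask: 3.175.160.0
Yes, 3.175.180.46 is in 3.175.160.0/19


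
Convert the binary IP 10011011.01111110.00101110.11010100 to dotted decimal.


10011011 = 155
01111110 = 126
00101110 = 46
11010100 = 212
IP: 155.126.46.212


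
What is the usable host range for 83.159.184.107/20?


Network: 83.159.176.0
Broadcast: 83.159.191.255
First usable = network + 1
Last usable = broadcast - 1
Range: 83.159.176.1 to 83.159.191.254


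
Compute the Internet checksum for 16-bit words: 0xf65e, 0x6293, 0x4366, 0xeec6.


Sum all words (with carry folding):
+ 0xf65e = 0xf65e
+ 0x6293 = 0x58f2
+ 0x4366 = 0x9c58
+ 0xeec6 = 0x8b1f
One's complement: ~0x8b1f
Checksum = 0x74e0


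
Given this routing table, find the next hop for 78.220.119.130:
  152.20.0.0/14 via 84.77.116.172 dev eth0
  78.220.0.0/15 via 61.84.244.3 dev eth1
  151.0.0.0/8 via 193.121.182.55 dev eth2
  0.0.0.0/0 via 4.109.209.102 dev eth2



Longest prefix match for 78.220.119.130:
  /14 152.20.0.0: no
  /15 78.220.0.0: MATCH
  /8 151.0.0.0: no
  /0 0.0.0.0: MATCH
Selected: next-hop 61.84.244.3 via eth1 (matched /15)


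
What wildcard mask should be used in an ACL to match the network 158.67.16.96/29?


Subnet mask: 255.255.255.248
Wildcard = 255.255.255.255 - subnet mask
255 - 255 = 0
255 - 255 = 0
255 - 255 = 0
255 - 248 = 7
Wildcard: 0.0.0.7


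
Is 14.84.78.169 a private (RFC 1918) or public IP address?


RFC 1918 private ranges:
  10.0.0.0/8 (10.0.0.0 - 10.255.255.255)
  172.16.0.0/12 (172.16.0.0 - 172.31.255.255)
  192.168.0.0/16 (192.168.0.0 - 192.168.255.255)
Public (not in any RFC 1918 range)


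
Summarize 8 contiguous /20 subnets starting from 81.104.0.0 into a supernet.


Original prefix: /20
Number of subnets: 8 = 2^3
New prefix = 20 - 3 = 17
Supernet: 81.104.0.0/17


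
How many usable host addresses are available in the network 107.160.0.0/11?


Host bits = 32 - 11 = 21
Total addresses = 2^21 = 2097152
Usable = total - 2 (network and broadcast)
Usable hosts: 2097150


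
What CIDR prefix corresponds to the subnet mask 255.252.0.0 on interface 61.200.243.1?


Binary: 11111111.11111100.00000000.00000000
Count leading 1s
Prefix: /14


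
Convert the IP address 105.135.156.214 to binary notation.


105 = 01101001
135 = 10000111
156 = 10011100
214 = 11010110
Binary: 01101001.10000111.10011100.11010110


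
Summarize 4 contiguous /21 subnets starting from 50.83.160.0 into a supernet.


Original prefix: /21
Number of subnets: 4 = 2^2
New prefix = 21 - 2 = 19
Supernet: 50.83.160.0/19


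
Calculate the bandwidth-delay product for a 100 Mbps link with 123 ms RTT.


BDP = bandwidth * RTT
= 100 Mbps * 123 ms
= 100 * 1e6 * 123 / 1000 bits
= 12300000 bits
= 1537500 bytes
= 1501.4648 KB
BDP = 12300000 bits (1537500 bytes)


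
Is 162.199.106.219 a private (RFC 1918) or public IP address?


RFC 1918 private ranges:
  10.0.0.0/8 (10.0.0.0 - 10.255.255.255)
  172.16.0.0/12 (172.16.0.0 - 172.31.255.255)
  192.168.0.0/16 (192.168.0.0 - 192.168.255.255)
Public (not in any RFC 1918 range)


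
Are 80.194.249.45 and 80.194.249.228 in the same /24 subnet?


Mask: 255.255.255.0
80.194.249.45 AND mask = 80.194.249.0
80.194.249.228 AND mask = 80.194.249.0
Yes, same subnet (80.194.249.0)


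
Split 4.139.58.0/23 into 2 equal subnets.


New prefix = 23 + 1 = 24
Each subnet has 256 addresses
  4.139.58.0/24
  4.139.59.0/24
Subnets: 4.139.58.0/24, 4.139.59.0/24


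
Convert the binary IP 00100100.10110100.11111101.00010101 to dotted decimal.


00100100 = 36
10110100 = 180
11111101 = 253
00010101 = 21
IP: 36.180.253.21


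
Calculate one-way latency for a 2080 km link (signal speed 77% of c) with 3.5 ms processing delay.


Speed = 0.77 * 3e5 km/s = 231000 km/s
Propagation delay = 2080 / 231000 = 0.009 s = 9.0043 ms
Processing delay = 3.5 ms
Total one-way latency = 12.5043 ms


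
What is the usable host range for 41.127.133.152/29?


Network: 41.127.133.152
Broadcast: 41.127.133.159
First usable = network + 1
Last usable = broadcast - 1
Range: 41.127.133.153 to 41.127.133.158


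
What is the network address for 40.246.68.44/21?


IP:   00101000.11110110.01000100.00101100
Mask: 11111111.11111111.11111000.00000000
AND operation:
Net:  00101000.11110110.01000000.00000000
Network: 40.246.64.0/21


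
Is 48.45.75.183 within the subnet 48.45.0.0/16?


Subnet network: 48.45.0.0
Test IP AND mask: 48.45.0.0
Yes, 48.45.75.183 is in 48.45.0.0/16


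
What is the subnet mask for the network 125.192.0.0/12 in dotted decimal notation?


/12 means 12 network bits, 20 host bits
Binary: 11111111111100000000000000000000
Mask: 255.240.0.0


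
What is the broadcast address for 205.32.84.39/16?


Network: 205.32.0.0/16
Host bits = 16
Set all host bits to 1:
Broadcast: 205.32.255.255


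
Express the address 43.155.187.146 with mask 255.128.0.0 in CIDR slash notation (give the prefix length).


Binary: 11111111.10000000.00000000.00000000
Count leading 1s
Prefix: /9


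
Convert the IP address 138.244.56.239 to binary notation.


138 = 10001010
244 = 11110100
56 = 00111000
239 = 11101111
Binary: 10001010.11110100.00111000.11101111


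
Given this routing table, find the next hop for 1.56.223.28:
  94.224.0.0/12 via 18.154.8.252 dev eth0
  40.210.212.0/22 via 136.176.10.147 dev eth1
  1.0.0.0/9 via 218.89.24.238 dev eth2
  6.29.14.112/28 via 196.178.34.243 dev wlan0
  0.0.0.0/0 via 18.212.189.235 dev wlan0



Longest prefix match for 1.56.223.28:
  /12 94.224.0.0: no
  /22 40.210.212.0: no
  /9 1.0.0.0: MATCH
  /28 6.29.14.112: no
  /0 0.0.0.0: MATCH
Selected: next-hop 218.89.24.238 via eth2 (matched /9)


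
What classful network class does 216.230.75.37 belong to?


First octet: 216
Binary: 11011000
110xxxxx -> Class C (192-223)
Class C, default mask 255.255.255.0 (/24)


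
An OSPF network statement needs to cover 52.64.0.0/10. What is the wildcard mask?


Subnet mask: 255.192.0.0
Wildcard = 255.255.255.255 - subnet mask
255 - 255 = 0
255 - 192 = 63
255 - 0 = 255
255 - 0 = 255
Wildcard: 0.63.255.255


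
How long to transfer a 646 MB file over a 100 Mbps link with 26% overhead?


Effective throughput = 100 * (1 - 26/100) = 74 Mbps
File size in Mb = 646 * 8 = 5168 Mb
Time = 5168 / 74
Time = 69.8378 seconds


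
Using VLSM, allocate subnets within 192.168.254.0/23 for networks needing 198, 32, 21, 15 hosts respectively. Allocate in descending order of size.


198 hosts -> /24 (254 usable): 192.168.254.0/24
32 hosts -> /26 (62 usable): 192.168.255.0/26
21 hosts -> /27 (30 usable): 192.168.255.64/27
15 hosts -> /27 (30 usable): 192.168.255.96/27
Allocation: 192.168.254.0/24 (198 hosts, 254 usable); 192.168.255.0/26 (32 hosts, 62 usable); 192.168.255.64/27 (21 hosts, 30 usable); 192.168.255.96/27 (15 hosts, 30 usable)


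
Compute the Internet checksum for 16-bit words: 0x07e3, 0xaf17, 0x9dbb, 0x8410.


Sum all words (with carry folding):
+ 0x07e3 = 0x07e3
+ 0xaf17 = 0xb6fa
+ 0x9dbb = 0x54b6
+ 0x8410 = 0xd8c6
One's complement: ~0xd8c6
Checksum = 0x2739


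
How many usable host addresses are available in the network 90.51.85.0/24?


Host bits = 32 - 24 = 8
Total addresses = 2^8 = 256
Usable = total - 2 (network and broadcast)
Usable hosts: 254


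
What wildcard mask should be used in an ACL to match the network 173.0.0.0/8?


Subnet mask: 255.0.0.0
Wildcard = 255.255.255.255 - subnet mask
255 - 255 = 0
255 - 0 = 255
255 - 0 = 255
255 - 0 = 255
Wildcard: 0.255.255.255


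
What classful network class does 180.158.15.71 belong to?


First octet: 180
Binary: 10110100
10xxxxxx -> Class B (128-191)
Class B, default mask 255.255.0.0 (/16)


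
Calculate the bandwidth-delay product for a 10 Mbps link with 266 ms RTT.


BDP = bandwidth * RTT
= 10 Mbps * 266 ms
= 10 * 1e6 * 266 / 1000 bits
= 2660000 bits
= 332500 bytes
= 324.707 KB
BDP = 2660000 bits (332500 bytes)


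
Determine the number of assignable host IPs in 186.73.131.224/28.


Host bits = 32 - 28 = 4
Total addresses = 2^4 = 16
Usable = total - 2 (network and broadcast)
Usable hosts: 14


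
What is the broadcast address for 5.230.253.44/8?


Network: 5.0.0.0/8
Host bits = 24
Set all host bits to 1:
Broadcast: 5.255.255.255


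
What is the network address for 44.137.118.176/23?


IP:   00101100.10001001.01110110.10110000
Mask: 11111111.11111111.11111110.00000000
AND operation:
Net:  00101100.10001001.01110110.00000000
Network: 44.137.118.0/23


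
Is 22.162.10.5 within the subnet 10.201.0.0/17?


Subnet network: 10.201.0.0
Test IP AND mask: 22.162.0.0
No, 22.162.10.5 is not in 10.201.0.0/17


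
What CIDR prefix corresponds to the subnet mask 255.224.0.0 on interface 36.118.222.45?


Binary: 11111111.11100000.00000000.00000000
Count leading 1s
Prefix: /11


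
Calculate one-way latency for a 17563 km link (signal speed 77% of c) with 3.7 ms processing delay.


Speed = 0.77 * 3e5 km/s = 231000 km/s
Propagation delay = 17563 / 231000 = 0.076 s = 76.0303 ms
Processing delay = 3.7 ms
Total one-way latency = 79.7303 ms


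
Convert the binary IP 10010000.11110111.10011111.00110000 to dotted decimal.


10010000 = 144
11110111 = 247
10011111 = 159
00110000 = 48
IP: 144.247.159.48


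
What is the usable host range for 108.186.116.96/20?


Network: 108.186.112.0
Broadcast: 108.186.127.255
First usable = network + 1
Last usable = broadcast - 1
Range: 108.186.112.1 to 108.186.127.254


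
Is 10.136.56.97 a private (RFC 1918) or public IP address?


RFC 1918 private ranges:
  10.0.0.0/8 (10.0.0.0 - 10.255.255.255)
  172.16.0.0/12 (172.16.0.0 - 172.31.255.255)
  192.168.0.0/16 (192.168.0.0 - 192.168.255.255)
Private (in 10.0.0.0/8)


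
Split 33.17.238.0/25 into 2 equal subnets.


New prefix = 25 + 1 = 26
Each subnet has 64 addresses
  33.17.238.0/26
  33.17.238.64/26
Subnets: 33.17.238.0/26, 33.17.238.64/26


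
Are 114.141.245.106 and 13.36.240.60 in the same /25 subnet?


Mask: 255.255.255.128
114.141.245.106 AND mask = 114.141.245.0
13.36.240.60 AND mask = 13.36.240.0
No, different subnets (114.141.245.0 vs 13.36.240.0)


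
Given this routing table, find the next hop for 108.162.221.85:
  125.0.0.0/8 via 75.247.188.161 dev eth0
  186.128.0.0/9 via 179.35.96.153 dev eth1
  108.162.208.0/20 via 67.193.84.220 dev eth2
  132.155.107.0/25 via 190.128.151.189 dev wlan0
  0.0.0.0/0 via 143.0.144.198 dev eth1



Longest prefix match for 108.162.221.85:
  /8 125.0.0.0: no
  /9 186.128.0.0: no
  /20 108.162.208.0: MATCH
  /25 132.155.107.0: no
  /0 0.0.0.0: MATCH
Selected: next-hop 67.193.84.220 via eth2 (matched /20)


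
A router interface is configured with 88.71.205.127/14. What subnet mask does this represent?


/14 means 14 network bits, 18 host bits
Binary: 11111111111111000000000000000000
Mask: 255.252.0.0


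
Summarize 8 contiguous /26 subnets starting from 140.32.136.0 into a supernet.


Original prefix: /26
Number of subnets: 8 = 2^3
New prefix = 26 - 3 = 23
Supernet: 140.32.136.0/23


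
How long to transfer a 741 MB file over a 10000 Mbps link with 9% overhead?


Effective throughput = 10000 * (1 - 9/100) = 9100 Mbps
File size in Mb = 741 * 8 = 5928 Mb
Time = 5928 / 9100
Time = 0.6514 seconds


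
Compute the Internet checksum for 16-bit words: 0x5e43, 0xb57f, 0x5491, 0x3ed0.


Sum all words (with carry folding):
+ 0x5e43 = 0x5e43
+ 0xb57f = 0x13c3
+ 0x5491 = 0x6854
+ 0x3ed0 = 0xa724
One's complement: ~0xa724
Checksum = 0x58db


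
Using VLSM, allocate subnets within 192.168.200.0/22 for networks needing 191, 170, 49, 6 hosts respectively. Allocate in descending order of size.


191 hosts -> /24 (254 usable): 192.168.200.0/24
170 hosts -> /24 (254 usable): 192.168.201.0/24
49 hosts -> /26 (62 usable): 192.168.202.0/26
6 hosts -> /29 (6 usable): 192.168.202.64/29
Allocation: 192.168.200.0/24 (191 hosts, 254 usable); 192.168.201.0/24 (170 hosts, 254 usable); 192.168.202.0/26 (49 hosts, 62 usable); 192.168.202.64/29 (6 hosts, 6 usable)


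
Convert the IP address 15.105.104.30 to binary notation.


15 = 00001111
105 = 01101001
104 = 01101000
30 = 00011110
Binary: 00001111.01101001.01101000.00011110


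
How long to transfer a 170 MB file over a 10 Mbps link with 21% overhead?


Effective throughput = 10 * (1 - 21/100) = 7.9 Mbps
File size in Mb = 170 * 8 = 1360 Mb
Time = 1360 / 7.9
Time = 172.1519 seconds


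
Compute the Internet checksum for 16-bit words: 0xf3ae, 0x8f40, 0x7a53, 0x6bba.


Sum all words (with carry folding):
+ 0xf3ae = 0xf3ae
+ 0x8f40 = 0x82ef
+ 0x7a53 = 0xfd42
+ 0x6bba = 0x68fd
One's complement: ~0x68fd
Checksum = 0x9702


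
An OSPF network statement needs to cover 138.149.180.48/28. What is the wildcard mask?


Subnet mask: 255.255.255.240
Wildcard = 255.255.255.255 - subnet mask
255 - 255 = 0
255 - 255 = 0
255 - 255 = 0
255 - 240 = 15
Wildcard: 0.0.0.15


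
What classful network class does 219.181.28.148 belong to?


First octet: 219
Binary: 11011011
110xxxxx -> Class C (192-223)
Class C, default mask 255.255.255.0 (/24)


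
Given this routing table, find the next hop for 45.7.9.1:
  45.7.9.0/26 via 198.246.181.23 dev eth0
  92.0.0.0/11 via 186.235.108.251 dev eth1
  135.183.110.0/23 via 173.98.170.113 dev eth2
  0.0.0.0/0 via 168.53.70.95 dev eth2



Longest prefix match for 45.7.9.1:
  /26 45.7.9.0: MATCH
  /11 92.0.0.0: no
  /23 135.183.110.0: no
  /0 0.0.0.0: MATCH
Selected: next-hop 198.246.181.23 via eth0 (matched /26)


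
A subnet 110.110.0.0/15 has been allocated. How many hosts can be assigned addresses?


Host bits = 32 - 15 = 17
Total addresses = 2^17 = 131072
Usable = total - 2 (network and broadcast)
Usable hosts: 131070


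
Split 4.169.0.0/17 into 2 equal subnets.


New prefix = 17 + 1 = 18
Each subnet has 16384 addresses
  4.169.0.0/18
  4.169.64.0/18
Subnets: 4.169.0.0/18, 4.169.64.0/18


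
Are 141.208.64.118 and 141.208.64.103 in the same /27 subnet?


Mask: 255.255.255.224
141.208.64.118 AND mask = 141.208.64.96
141.208.64.103 AND mask = 141.208.64.96
Yes, same subnet (141.208.64.96)


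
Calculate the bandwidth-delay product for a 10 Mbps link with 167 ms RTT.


BDP = bandwidth * RTT
= 10 Mbps * 167 ms
= 10 * 1e6 * 167 / 1000 bits
= 1670000 bits
= 208750 bytes
= 203.8574 KB
BDP = 1670000 bits (208750 bytes)


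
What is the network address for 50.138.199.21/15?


IP:   00110010.10001010.11000111.00010101
Mask: 11111111.11111110.00000000.00000000
AND operation:
Net:  00110010.10001010.00000000.00000000
Network: 50.138.0.0/15


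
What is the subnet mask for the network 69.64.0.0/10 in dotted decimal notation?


/10 means 10 network bits, 22 host bits
Binary: 11111111110000000000000000000000
Mask: 255.192.0.0


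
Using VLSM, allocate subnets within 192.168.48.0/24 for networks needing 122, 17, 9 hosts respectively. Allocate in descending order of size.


122 hosts -> /25 (126 usable): 192.168.48.0/25
17 hosts -> /27 (30 usable): 192.168.48.128/27
9 hosts -> /28 (14 usable): 192.168.48.160/28
Allocation: 192.168.48.0/25 (122 hosts, 126 usable); 192.168.48.128/27 (17 hosts, 30 usable); 192.168.48.160/28 (9 hosts, 14 usable)


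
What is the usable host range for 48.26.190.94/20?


Network: 48.26.176.0
Broadcast: 48.26.191.255
First usable = network + 1
Last usable = broadcast - 1
Range: 48.26.176.1 to 48.26.191.254


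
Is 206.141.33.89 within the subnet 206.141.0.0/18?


Subnet network: 206.141.0.0
Test IP AND mask: 206.141.0.0
Yes, 206.141.33.89 is in 206.141.0.0/18


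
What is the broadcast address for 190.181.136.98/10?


Network: 190.128.0.0/10
Host bits = 22
Set all host bits to 1:
Broadcast: 190.191.255.255


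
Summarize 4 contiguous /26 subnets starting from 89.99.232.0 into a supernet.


Original prefix: /26
Number of subnets: 4 = 2^2
New prefix = 26 - 2 = 24
Supernet: 89.99.232.0/24


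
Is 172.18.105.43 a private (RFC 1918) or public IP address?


RFC 1918 private ranges:
  10.0.0.0/8 (10.0.0.0 - 10.255.255.255)
  172.16.0.0/12 (172.16.0.0 - 172.31.255.255)
  192.168.0.0/16 (192.168.0.0 - 192.168.255.255)
Private (in 172.16.0.0/12)


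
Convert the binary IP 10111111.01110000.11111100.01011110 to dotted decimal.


10111111 = 191
01110000 = 112
11111100 = 252
01011110 = 94
IP: 191.112.252.94


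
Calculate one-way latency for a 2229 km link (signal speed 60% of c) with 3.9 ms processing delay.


Speed = 0.6 * 3e5 km/s = 180000 km/s
Propagation delay = 2229 / 180000 = 0.0124 s = 12.3833 ms
Processing delay = 3.9 ms
Total one-way latency = 16.2833 ms


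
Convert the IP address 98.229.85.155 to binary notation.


98 = 01100010
229 = 11100101
85 = 01010101
155 = 10011011
Binary: 01100010.11100101.01010101.10011011


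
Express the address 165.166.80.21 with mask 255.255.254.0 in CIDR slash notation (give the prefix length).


Binary: 11111111.11111111.11111110.00000000
Count leading 1s
Prefix: /23


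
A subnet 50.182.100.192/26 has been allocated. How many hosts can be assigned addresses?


Host bits = 32 - 26 = 6
Total addresses = 2^6 = 64
Usable = total - 2 (network and broadcast)
Usable hosts: 62


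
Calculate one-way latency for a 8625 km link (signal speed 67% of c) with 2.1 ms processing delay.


Speed = 0.67 * 3e5 km/s = 201000 km/s
Propagation delay = 8625 / 201000 = 0.0429 s = 42.9104 ms
Processing delay = 2.1 ms
Total one-way latency = 45.0104 ms


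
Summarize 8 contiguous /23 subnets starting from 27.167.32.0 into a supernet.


Original prefix: /23
Number of subnets: 8 = 2^3
New prefix = 23 - 3 = 20
Supernet: 27.167.32.0/20


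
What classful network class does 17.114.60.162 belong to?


First octet: 17
Binary: 00010001
0xxxxxxx -> Class A (1-126)
Class A, default mask 255.0.0.0 (/8)


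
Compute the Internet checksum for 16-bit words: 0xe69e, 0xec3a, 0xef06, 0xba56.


Sum all words (with carry folding):
+ 0xe69e = 0xe69e
+ 0xec3a = 0xd2d9
+ 0xef06 = 0xc1e0
+ 0xba56 = 0x7c37
One's complement: ~0x7c37
Checksum = 0x83c8


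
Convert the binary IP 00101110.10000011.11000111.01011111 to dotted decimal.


00101110 = 46
10000011 = 131
11000111 = 199
01011111 = 95
IP: 46.131.199.95


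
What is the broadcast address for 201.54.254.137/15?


Network: 201.54.0.0/15
Host bits = 17
Set all host bits to 1:
Broadcast: 201.55.255.255


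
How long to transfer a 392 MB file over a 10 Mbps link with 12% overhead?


Effective throughput = 10 * (1 - 12/100) = 8.8 Mbps
File size in Mb = 392 * 8 = 3136 Mb
Time = 3136 / 8.8
Time = 356.3636 seconds


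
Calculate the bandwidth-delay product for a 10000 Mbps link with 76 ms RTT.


BDP = bandwidth * RTT
= 10000 Mbps * 76 ms
= 10000 * 1e6 * 76 / 1000 bits
= 760000000 bits
= 95000000 bytes
= 92773.4375 KB
BDP = 760000000 bits (95000000 bytes)


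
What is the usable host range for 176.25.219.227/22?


Network: 176.25.216.0
Broadcast: 176.25.219.255
First usable = network + 1
Last usable = broadcast - 1
Range: 176.25.216.1 to 176.25.219.254


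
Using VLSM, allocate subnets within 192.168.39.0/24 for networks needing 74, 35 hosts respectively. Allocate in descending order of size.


74 hosts -> /25 (126 usable): 192.168.39.0/25
35 hosts -> /26 (62 usable): 192.168.39.128/26
Allocation: 192.168.39.0/25 (74 hosts, 126 usable); 192.168.39.128/26 (35 hosts, 62 usable)


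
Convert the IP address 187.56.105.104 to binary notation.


187 = 10111011
56 = 00111000
105 = 01101001
104 = 01101000
Binary: 10111011.00111000.01101001.01101000


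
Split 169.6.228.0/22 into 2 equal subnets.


New prefix = 22 + 1 = 23
Each subnet has 512 addresses
  169.6.228.0/23
  169.6.230.0/23
Subnets: 169.6.228.0/23, 169.6.230.0/23


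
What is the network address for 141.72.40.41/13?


IP:   10001101.01001000.00101000.00101001
Mask: 11111111.11111000.00000000.00000000
AND operation:
Net:  10001101.01001000.00000000.00000000
Network: 141.72.0.0/13


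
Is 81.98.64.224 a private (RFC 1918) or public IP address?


RFC 1918 private ranges:
  10.0.0.0/8 (10.0.0.0 - 10.255.255.255)
  172.16.0.0/12 (172.16.0.0 - 172.31.255.255)
  192.168.0.0/16 (192.168.0.0 - 192.168.255.255)
Public (not in any RFC 1918 range)


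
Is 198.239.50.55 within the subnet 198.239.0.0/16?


Subnet network: 198.239.0.0
Test IP AND mask: 198.239.0.0
Yes, 198.239.50.55 is in 198.239.0.0/16


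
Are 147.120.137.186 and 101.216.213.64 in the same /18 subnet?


Mask: 255.255.192.0
147.120.137.186 AND mask = 147.120.128.0
101.216.213.64 AND mask = 101.216.192.0
No, different subnets (147.120.128.0 vs 101.216.192.0)


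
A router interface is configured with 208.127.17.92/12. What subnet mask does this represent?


/12 means 12 network bits, 20 host bits
Binary: 11111111111100000000000000000000
Mask: 255.240.0.0


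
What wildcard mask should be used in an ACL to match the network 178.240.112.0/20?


Subnet mask: 255.255.240.0
Wildcard = 255.255.255.255 - subnet mask
255 - 255 = 0
255 - 255 = 0
255 - 240 = 15
255 - 0 = 255
Wildcard: 0.0.15.255


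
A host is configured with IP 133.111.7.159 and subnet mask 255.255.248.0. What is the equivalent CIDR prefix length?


Binary: 11111111.11111111.11111000.00000000
Count leading 1s
Prefix: /21


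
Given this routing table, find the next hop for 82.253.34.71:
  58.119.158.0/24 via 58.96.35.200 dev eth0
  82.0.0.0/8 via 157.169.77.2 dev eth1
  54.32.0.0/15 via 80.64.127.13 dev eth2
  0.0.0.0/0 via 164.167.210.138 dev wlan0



Longest prefix match for 82.253.34.71:
  /24 58.119.158.0: no
  /8 82.0.0.0: MATCH
  /15 54.32.0.0: no
  /0 0.0.0.0: MATCH
Selected: next-hop 157.169.77.2 via eth1 (matched /8)


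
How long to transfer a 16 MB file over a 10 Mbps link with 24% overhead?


Effective throughput = 10 * (1 - 24/100) = 7.6 Mbps
File size in Mb = 16 * 8 = 128 Mb
Time = 128 / 7.6
Time = 16.8421 seconds


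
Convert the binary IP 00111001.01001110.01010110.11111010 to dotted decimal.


00111001 = 57
01001110 = 78
01010110 = 86
11111010 = 250
IP: 57.78.86.250


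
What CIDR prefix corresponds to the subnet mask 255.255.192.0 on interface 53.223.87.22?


Binary: 11111111.11111111.11000000.00000000
Count leading 1s
Prefix: /18


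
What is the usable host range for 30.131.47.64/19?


Network: 30.131.32.0
Broadcast: 30.131.63.255
First usable = network + 1
Last usable = broadcast - 1
Range: 30.131.32.1 to 30.131.63.254


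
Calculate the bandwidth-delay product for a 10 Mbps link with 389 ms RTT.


BDP = bandwidth * RTT
= 10 Mbps * 389 ms
= 10 * 1e6 * 389 / 1000 bits
= 3890000 bits
= 486250 bytes
= 474.8535 KB
BDP = 3890000 bits (486250 bytes)


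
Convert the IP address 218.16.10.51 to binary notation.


218 = 11011010
16 = 00010000
10 = 00001010
51 = 00110011
Binary: 11011010.00010000.00001010.00110011


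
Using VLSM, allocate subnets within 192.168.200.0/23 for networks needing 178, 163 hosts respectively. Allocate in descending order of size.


178 hosts -> /24 (254 usable): 192.168.200.0/24
163 hosts -> /24 (254 usable): 192.168.201.0/24
Allocation: 192.168.200.0/24 (178 hosts, 254 usable); 192.168.201.0/24 (163 hosts, 254 usable)


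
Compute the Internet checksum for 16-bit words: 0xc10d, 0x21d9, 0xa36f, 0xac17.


Sum all words (with carry folding):
+ 0xc10d = 0xc10d
+ 0x21d9 = 0xe2e6
+ 0xa36f = 0x8656
+ 0xac17 = 0x326e
One's complement: ~0x326e
Checksum = 0xcd91


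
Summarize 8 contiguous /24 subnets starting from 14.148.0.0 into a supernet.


Original prefix: /24
Number of subnets: 8 = 2^3
New prefix = 24 - 3 = 21
Supernet: 14.148.0.0/21


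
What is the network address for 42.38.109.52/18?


IP:   00101010.00100110.01101101.00110100
Mask: 11111111.11111111.11000000.00000000
AND operation:
Net:  00101010.00100110.01000000.00000000
Network: 42.38.64.0/18


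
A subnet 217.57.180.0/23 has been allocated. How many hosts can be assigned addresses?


Host bits = 32 - 23 = 9
Total addresses = 2^9 = 512
Usable = total - 2 (network and broadcast)
Usable hosts: 510


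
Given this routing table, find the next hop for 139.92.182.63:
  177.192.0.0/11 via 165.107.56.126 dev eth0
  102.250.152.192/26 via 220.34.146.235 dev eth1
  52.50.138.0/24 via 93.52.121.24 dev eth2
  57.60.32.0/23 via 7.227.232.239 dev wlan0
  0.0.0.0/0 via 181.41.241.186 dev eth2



Longest prefix match for 139.92.182.63:
  /11 177.192.0.0: no
  /26 102.250.152.192: no
  /24 52.50.138.0: no
  /23 57.60.32.0: no
  /0 0.0.0.0: MATCH
Selected: next-hop 181.41.241.186 via eth2 (matched /0)


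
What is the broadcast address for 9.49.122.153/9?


Network: 9.0.0.0/9
Host bits = 23
Set all host bits to 1:
Broadcast: 9.127.255.255
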